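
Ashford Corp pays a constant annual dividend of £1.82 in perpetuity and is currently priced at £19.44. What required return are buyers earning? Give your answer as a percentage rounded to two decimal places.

P = C/r ⇒ r = C/P = £1.82/£19.44 = 0.093621

9.36%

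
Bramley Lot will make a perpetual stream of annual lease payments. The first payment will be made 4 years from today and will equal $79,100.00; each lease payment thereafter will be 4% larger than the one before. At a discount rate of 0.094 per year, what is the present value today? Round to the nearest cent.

$1118744.10

Value at end of year 3: C₁ / (r − g) = $79,100.00 / (0.094 − 0.04) = $1,464,814.8148
Discount to today: PV = $1,464,814.8148 / (1 + 0.094)^3 = $1,464,814.8148 / 1.309339 = $1,118,744.10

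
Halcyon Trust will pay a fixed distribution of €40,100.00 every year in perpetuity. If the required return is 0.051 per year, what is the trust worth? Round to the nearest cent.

€786274.51

Level perpetuity: PV = C / r = €40,100.00 / 0.051 = €786,274.51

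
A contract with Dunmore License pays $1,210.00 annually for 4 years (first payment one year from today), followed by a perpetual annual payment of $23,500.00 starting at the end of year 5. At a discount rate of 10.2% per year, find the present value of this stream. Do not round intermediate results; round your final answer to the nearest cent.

PV of 4-year annuity: $1,210.00 × [1 − (1+0.102)^−4] / 0.102 = 3818.99035
Perpetuity value at year 4: $23,500.00 / 0.102 = 230392.15686
PV of perpetuity: 230392.15686 / (1+0.102)^4 = 156221.68308
Total PV = 3818.99035 + 156221.68308 = 160040.67344

$160040.67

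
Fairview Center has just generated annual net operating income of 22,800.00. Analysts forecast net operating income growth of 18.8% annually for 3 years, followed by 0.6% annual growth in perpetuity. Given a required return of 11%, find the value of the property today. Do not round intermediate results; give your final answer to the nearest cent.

D_1 = 27086.40000
D_2 = 32178.64320
D_3 = 38228.22812
Terminal value at year 3: TV = D_3×(1+g_2)/(r−g_2) = 38457.59749/0.104 = 369784.59125
P_0 = D_1/(1+r)^1 + D_2/(1+r)^2 + D_3/(1+r)^3 + TV/(1+r)^3
    = 24402.16216 + 26116.90869 + 27952.15092 + 270383.30606 = 348854.52784

348854.53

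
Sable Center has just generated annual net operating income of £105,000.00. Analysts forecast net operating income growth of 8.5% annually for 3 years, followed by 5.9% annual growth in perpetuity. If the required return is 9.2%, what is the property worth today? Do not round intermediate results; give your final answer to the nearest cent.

D_1 = 113925.00000
D_2 = 123608.62500
D_3 = 134115.35812
Terminal value at year 3: TV = D_3×(1+g_2)/(r−g_2) = 142028.16425/0.033 = 4303883.76528
P_0 = D_1/(1+r)^1 + D_2/(1+r)^2 + D_3/(1+r)^3 + TV/(1+r)^3
    = 104326.92308 + 103658.16075 + 102993.68536 + 3305160.99383 = 3616139.76301

£3616139.76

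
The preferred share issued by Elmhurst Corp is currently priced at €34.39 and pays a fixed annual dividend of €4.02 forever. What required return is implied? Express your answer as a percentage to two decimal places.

P = C/r ⇒ r = C/P = €4.02/€34.39 = 0.116894

11.69%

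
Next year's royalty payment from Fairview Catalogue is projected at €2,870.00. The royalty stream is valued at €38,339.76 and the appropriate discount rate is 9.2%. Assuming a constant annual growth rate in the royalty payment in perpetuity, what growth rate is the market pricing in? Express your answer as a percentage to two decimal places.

P = D₁/(r−g) ⇒ g = r − D₁/P = 0.092 − €2,870.00/€38,339.76 = 0.017143

1.71%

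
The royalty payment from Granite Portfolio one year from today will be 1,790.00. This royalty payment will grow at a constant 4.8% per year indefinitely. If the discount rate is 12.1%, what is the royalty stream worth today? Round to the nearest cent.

24520.55

Growing perpetuity: P = D₁ / (r − g) = 1,790.0000 / (0.121 − 0.048) = 24,520.55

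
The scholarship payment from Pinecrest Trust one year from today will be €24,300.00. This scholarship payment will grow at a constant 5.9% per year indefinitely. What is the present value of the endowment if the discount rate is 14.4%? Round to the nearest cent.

€285882.35

Growing perpetuity: P = D₁ / (r − g) = €24,300.0000 / (0.144 − 0.059) = €285,882.35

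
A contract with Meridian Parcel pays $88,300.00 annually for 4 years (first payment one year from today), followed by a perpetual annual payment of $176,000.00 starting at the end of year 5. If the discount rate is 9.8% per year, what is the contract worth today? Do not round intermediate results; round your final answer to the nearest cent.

PV of 4-year annuity: $88,300.00 × [1 − (1+0.098)^−4] / 0.098 = 281115.22524
Perpetuity value at year 4: $176,000.00 / 0.098 = 1795918.36735
PV of perpetuity: 1795918.36735 / (1+0.098)^4 = 1235598.09959
Total PV = 281115.22524 + 1235598.09959 = 1516713.32484

$1516713.32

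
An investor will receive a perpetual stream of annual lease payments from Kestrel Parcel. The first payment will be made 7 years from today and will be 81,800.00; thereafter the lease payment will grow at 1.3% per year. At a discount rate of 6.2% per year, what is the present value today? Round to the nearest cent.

Value at end of year 6: C₁ / (r − g) = 81,800.00 / (0.062 − 0.013) = 1,669,387.7551
Discount to today: PV = 1,669,387.7551 / (1 + 0.062)^6 = 1,669,387.7551 / 1.434654 = 1,163,617.18

1163617.18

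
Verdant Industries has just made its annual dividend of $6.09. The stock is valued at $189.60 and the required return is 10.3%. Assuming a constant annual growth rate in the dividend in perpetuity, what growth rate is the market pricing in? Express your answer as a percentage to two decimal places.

6.87%

P = D₀(1+g)/(r−g) ⇒ P(r−g) = D₀(1+g) ⇒ g(P+D₀) = P·r − D₀
g = (P·r − D₀)/(P + D₀) = ($189.60×0.103 − $6.09) / ($189.60 + $6.09) = 0.068674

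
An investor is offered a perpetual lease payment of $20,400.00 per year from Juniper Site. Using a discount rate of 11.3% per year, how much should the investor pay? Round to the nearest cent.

$180530.97

Level perpetuity: PV = C / r = $20,400.00 / 0.113 = $180,530.97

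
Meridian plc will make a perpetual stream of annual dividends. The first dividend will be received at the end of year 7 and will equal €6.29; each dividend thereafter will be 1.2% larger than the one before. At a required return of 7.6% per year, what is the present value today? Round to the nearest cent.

Value at end of year 6: C₁ / (r − g) = €6.29 / (0.076 − 0.012) = €98.2813
Discount to today: PV = €98.2813 / (1 + 0.076)^6 = €98.2813 / 1.551935 = €63.33

€63.33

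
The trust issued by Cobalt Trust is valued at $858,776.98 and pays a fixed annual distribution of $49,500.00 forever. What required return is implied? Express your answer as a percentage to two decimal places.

5.76%

P = C/r ⇒ r = C/P = $49,500.00/$858,776.98 = 0.057640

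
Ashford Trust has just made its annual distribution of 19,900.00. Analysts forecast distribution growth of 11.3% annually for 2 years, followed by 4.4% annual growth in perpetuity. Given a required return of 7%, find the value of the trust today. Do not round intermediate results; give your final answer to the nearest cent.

D_1 = 22148.70000
D_2 = 24651.50310
Terminal value at year 2: TV = D_2×(1+g_2)/(r−g_2) = 25736.16924/0.026 = 989852.66294
P_0 = D_1/(1+r)^1 + D_2/(1+r)^2 + TV/(1+r)^2
    = 20699.71963 + 21531.57752 + 864575.65109 = 906806.94824

906806.95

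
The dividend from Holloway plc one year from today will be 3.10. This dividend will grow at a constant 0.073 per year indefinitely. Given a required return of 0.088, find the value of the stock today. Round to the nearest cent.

Growing perpetuity: P = D₁ / (r − g) = 3.1000 / (0.088 − 0.073) = 206.67

206.67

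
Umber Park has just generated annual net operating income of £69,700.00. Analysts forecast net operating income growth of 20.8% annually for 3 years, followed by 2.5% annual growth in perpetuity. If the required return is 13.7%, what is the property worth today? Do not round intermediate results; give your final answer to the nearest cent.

D_1 = 84197.60000
D_2 = 101710.70080
D_3 = 122866.52657
Terminal value at year 3: TV = D_3×(1+g_2)/(r−g_2) = 125938.18973/0.112 = 1124448.12259
P_0 = D_1/(1+r)^1 + D_2/(1+r)^2 + D_3/(1+r)^3 + TV/(1+r)^3
    = 74052.41865 + 78676.62421 + 83589.58843 + 764994.00124 = 1001312.63252

£1001312.63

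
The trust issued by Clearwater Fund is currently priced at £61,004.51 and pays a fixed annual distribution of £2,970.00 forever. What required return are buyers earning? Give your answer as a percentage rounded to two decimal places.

4.87%

P = C/r ⇒ r = C/P = £2,970.00/£61,004.51 = 0.048685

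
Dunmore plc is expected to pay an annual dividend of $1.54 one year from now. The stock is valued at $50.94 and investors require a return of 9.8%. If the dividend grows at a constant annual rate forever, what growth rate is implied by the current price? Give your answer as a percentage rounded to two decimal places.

P = D₁/(r−g) ⇒ g = r − D₁/P = 0.098 − $1.54/$50.94 = 0.067768

6.78%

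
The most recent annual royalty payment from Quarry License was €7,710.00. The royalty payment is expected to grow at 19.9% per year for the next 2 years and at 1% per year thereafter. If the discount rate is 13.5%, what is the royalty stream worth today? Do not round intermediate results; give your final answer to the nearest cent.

€86269.18

D_1 = 9244.29000
D_2 = 11083.90371
Terminal value at year 2: TV = D_2×(1+g_2)/(r−g_2) = 11194.74275/0.125 = 89557.94198
P_0 = D_1/(1+r)^1 + D_2/(1+r)^2 + TV/(1+r)^2
    = 8144.74890 + 8604.01227 + 69520.41916 = 86269.18033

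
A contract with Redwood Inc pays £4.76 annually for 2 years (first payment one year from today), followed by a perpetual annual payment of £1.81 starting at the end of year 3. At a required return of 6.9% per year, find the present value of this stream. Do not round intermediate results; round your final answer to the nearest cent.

£31.57

PV of 2-year annuity: £4.76 × [1 − (1+0.069)^−2] / 0.069 = 8.61811
Perpetuity value at year 2: £1.81 / 0.069 = 26.23188
PV of perpetuity: 26.23188 / (1+0.069)^2 = 22.95483
Total PV = 8.61811 + 22.95483 = 31.57294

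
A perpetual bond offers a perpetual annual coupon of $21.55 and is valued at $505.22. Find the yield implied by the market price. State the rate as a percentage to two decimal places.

P = C/r ⇒ r = C/P = $21.55/$505.22 = 0.042655

4.27%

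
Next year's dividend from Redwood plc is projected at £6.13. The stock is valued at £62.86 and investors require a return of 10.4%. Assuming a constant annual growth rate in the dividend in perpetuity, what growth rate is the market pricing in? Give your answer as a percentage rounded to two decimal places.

0.65%

P = D₁/(r−g) ⇒ g = r − D₁/P = 0.104 − £6.13/£62.86 = 0.006482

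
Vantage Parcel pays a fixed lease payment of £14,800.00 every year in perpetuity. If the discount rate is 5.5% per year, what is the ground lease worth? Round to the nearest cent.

Level perpetuity: PV = C / r = £14,800.00 / 0.055 = £269,090.91

£269090.91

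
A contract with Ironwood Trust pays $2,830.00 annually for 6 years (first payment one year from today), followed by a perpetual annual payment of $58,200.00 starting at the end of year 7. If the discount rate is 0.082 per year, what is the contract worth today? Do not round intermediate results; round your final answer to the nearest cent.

$455332.91

PV of 6-year annuity: $2,830.00 × [1 − (1+0.082)^−6] / 0.082 = 13003.74986
Perpetuity value at year 6: $58,200.00 / 0.082 = 709756.09756
PV of perpetuity: 709756.09756 / (1+0.082)^6 = 442329.15695
Total PV = 13003.74986 + 442329.15695 = 455332.90681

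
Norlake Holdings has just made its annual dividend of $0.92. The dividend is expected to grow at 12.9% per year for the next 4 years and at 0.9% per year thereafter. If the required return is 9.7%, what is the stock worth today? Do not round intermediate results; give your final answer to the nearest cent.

$15.79

D_1 = 1.03868
D_2 = 1.17267
D_3 = 1.32394
D_4 = 1.49473
Terminal value at year 4: TV = D_4×(1+g_2)/(r−g_2) = 1.50819/0.088 = 17.13847
P_0 = D_1/(1+r)^1 + D_2/(1+r)^2 + D_3/(1+r)^3 + D_4/(1+r)^4 + TV/(1+r)^4
    = 0.94684 + 0.97446 + 1.00288 + 1.03214 + 11.83438 = 15.79069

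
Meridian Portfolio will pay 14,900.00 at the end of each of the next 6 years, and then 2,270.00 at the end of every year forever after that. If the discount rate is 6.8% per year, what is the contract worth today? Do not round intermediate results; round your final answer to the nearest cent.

93957.25

PV of 6-year annuity: 14,900.00 × [1 − (1+0.068)^−6] / 0.068 = 71462.07533
Perpetuity value at year 6: 2,270.00 / 0.068 = 33382.35294
PV of perpetuity: 33382.35294 / (1+0.068)^6 = 22495.17771
Total PV = 71462.07533 + 22495.17771 = 93957.25304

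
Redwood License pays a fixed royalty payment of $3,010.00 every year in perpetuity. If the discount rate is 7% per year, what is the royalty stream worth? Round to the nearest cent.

$43000.00

Level perpetuity: PV = C / r = $3,010.00 / 0.07 = $43,000.00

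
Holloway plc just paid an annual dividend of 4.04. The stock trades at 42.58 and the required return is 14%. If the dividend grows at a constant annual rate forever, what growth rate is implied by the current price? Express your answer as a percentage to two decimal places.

4.12%

P = D₀(1+g)/(r−g) ⇒ P(r−g) = D₀(1+g) ⇒ g(P+D₀) = P·r − D₀
g = (P·r − D₀)/(P + D₀) = (42.58×0.14 − 4.04) / (42.58 + 4.04) = 0.041210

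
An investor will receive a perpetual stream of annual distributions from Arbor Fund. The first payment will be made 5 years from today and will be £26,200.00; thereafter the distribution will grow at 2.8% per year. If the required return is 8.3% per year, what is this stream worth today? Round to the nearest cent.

Value at end of year 4: C₁ / (r − g) = £26,200.00 / (0.083 − 0.028) = £476,363.6364
Discount to today: PV = £476,363.6364 / (1 + 0.083)^4 = £476,363.6364 / 1.375669 = £346,277.90

£346277.90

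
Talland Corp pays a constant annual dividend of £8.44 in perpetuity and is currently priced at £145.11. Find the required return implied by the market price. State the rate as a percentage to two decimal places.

P = C/r ⇒ r = C/P = £8.44/£145.11 = 0.058163

5.82%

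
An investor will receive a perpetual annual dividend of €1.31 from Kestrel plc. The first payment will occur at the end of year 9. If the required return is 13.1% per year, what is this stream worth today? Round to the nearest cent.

Value at end of year 8: C / r = €1.31 / 0.131 = €10.0000
Discount to today: PV = €10.0000 / (1 + 0.131)^8 = €10.0000 / 2.677323 = €3.74

€3.74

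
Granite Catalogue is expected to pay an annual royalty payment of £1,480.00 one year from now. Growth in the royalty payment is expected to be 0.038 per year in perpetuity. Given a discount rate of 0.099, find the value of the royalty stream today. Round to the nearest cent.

Growing perpetuity: P = D₁ / (r − g) = £1,480.0000 / (0.099 − 0.038) = £24,262.30

£24262.30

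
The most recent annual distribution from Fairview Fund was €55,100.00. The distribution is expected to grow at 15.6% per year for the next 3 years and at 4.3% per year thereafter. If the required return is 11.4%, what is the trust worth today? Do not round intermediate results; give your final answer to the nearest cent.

D_1 = 63695.60000
D_2 = 73632.11360
D_3 = 85118.72332
Terminal value at year 3: TV = D_3×(1+g_2)/(r−g_2) = 88778.82842/0.071 = 1250406.03415
P_0 = D_1/(1+r)^1 + D_2/(1+r)^2 + D_3/(1+r)^3 + TV/(1+r)^3
    = 57177.37882 + 59333.07891 + 61570.05316 + 904472.75282 = 1082553.26371

€1082553.26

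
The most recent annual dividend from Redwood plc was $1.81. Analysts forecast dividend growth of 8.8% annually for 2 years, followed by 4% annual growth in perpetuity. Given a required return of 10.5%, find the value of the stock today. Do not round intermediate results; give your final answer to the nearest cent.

$31.61

D_1 = 1.96928
D_2 = 2.14258
Terminal value at year 2: TV = D_2×(1+g_2)/(r−g_2) = 2.22828/0.065 = 34.28123
P_0 = D_1/(1+r)^1 + D_2/(1+r)^2 + TV/(1+r)^2
    = 1.78215 + 1.75474 + 28.07578 = 31.61267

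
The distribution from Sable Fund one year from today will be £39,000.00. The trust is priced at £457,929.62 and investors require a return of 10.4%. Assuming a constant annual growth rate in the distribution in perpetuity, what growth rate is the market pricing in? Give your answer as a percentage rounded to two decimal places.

P = D₁/(r−g) ⇒ g = r − D₁/P = 0.104 − £39,000.00/£457,929.62 = 0.018834

1.88%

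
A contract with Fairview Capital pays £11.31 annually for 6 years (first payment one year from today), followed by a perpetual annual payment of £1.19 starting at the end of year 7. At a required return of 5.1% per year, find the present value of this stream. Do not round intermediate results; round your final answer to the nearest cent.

£74.54

PV of 6-year annuity: £11.31 × [1 − (1+0.051)^−6] / 0.051 = 57.22295
Perpetuity value at year 6: £1.19 / 0.051 = 23.33333
PV of perpetuity: 23.33333 / (1+0.051)^6 = 17.31253
Total PV = 57.22295 + 17.31253 = 74.53548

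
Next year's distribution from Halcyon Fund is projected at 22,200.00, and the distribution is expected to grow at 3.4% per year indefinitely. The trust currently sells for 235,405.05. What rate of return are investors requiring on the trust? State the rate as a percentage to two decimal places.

12.83%

P = D₁/(r − g) ⇒ r = D₁/P + g = 22,200.0000/235,405.05 + 0.034 = 0.094306 + 0.034 = 0.128306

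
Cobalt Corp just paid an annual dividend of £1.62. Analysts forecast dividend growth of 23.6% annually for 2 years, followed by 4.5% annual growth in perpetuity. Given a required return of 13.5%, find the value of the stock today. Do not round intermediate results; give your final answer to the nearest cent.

£25.99

D_1 = 2.00232
D_2 = 2.47487
Terminal value at year 2: TV = D_2×(1+g_2)/(r−g_2) = 2.58624/0.09 = 28.73596
P_0 = D_1/(1+r)^1 + D_2/(1+r)^2 + TV/(1+r)^2
    = 1.76416 + 1.92115 + 22.30663 = 25.99194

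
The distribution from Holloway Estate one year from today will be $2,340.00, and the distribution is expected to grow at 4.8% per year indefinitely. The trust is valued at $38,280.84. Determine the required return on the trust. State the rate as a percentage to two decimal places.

P = D₁/(r − g) ⇒ r = D₁/P + g = $2,340.0000/$38,280.84 + 0.048 = 0.061127 + 0.048 = 0.109127

10.91%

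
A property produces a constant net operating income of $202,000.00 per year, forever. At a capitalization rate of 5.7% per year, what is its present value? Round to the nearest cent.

$3543859.65

Level perpetuity: PV = C / r = $202,000.00 / 0.057 = $3,543,859.65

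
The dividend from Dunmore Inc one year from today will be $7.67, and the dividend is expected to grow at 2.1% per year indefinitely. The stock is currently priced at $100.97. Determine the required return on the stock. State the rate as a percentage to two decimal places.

9.70%

P = D₁/(r − g) ⇒ r = D₁/P + g = $7.6700/$100.97 + 0.021 = 0.075963 + 0.021 = 0.096963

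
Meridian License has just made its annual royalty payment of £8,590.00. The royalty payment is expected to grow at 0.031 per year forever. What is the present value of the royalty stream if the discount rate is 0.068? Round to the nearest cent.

D₁ = D₀ × (1 + g) = £8,590.00 × 1.031 = £8,856.2900
Growing perpetuity: P = D₁ / (r − g) = £8,856.2900 / (0.068 − 0.031) = £239,359.19

£239359.19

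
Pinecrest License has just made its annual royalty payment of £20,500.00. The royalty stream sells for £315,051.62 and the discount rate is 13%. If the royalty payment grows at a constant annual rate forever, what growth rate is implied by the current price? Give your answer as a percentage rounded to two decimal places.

6.10%

P = D₀(1+g)/(r−g) ⇒ P(r−g) = D₀(1+g) ⇒ g(P+D₀) = P·r − D₀
g = (P·r − D₀)/(P + D₀) = (£315,051.62×0.13 − £20,500.00) / (£315,051.62 + £20,500.00) = 0.060964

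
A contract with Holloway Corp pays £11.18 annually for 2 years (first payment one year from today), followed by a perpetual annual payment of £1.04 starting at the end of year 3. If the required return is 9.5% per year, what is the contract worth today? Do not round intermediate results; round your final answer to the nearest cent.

£28.66

PV of 2-year annuity: £11.18 × [1 − (1+0.095)^−2] / 0.095 = 19.53429
Perpetuity value at year 2: £1.04 / 0.095 = 10.94737
PV of perpetuity: 10.94737 / (1+0.095)^2 = 9.13023
Total PV = 19.53429 + 9.13023 = 28.66451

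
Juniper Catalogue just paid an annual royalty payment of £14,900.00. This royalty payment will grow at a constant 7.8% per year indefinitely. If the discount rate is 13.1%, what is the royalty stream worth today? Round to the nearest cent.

£303060.38

D₁ = D₀ × (1 + g) = £14,900.00 × 1.078 = £16,062.2000
Growing perpetuity: P = D₁ / (r − g) = £16,062.2000 / (0.131 − 0.078) = £303,060.38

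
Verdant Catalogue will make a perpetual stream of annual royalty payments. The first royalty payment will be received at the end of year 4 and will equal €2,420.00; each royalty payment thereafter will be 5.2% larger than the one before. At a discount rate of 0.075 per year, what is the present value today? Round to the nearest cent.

€84695.85

Value at end of year 3: C₁ / (r − g) = €2,420.00 / (0.075 − 0.052) = €105,217.3913
Discount to today: PV = €105,217.3913 / (1 + 0.075)^3 = €105,217.3913 / 1.242297 = €84,695.85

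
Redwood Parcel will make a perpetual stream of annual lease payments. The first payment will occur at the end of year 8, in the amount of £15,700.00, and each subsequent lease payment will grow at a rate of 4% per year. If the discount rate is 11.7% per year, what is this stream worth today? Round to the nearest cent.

£93980.28

Value at end of year 7: C₁ / (r − g) = £15,700.00 / (0.117 − 0.04) = £203,896.1039
Discount to today: PV = £203,896.1039 / (1 + 0.117)^7 = £203,896.1039 / 2.169563 = £93,980.28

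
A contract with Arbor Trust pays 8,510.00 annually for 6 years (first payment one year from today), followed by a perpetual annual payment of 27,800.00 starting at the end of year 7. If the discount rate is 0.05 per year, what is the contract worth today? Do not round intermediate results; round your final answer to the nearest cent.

PV of 6-year annuity: 8,510.00 × [1 − (1+0.05)^−6] / 0.05 = 43194.13949
Perpetuity value at year 6: 27,800.00 / 0.05 = 556000.00000
PV of perpetuity: 556000.00000 / (1+0.05)^6 = 414895.76053
Total PV = 43194.13949 + 414895.76053 = 458089.90002

458089.90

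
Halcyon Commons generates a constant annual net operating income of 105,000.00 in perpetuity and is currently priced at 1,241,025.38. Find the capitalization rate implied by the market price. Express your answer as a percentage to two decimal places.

8.46%

P = C/r ⇒ r = C/P = 105,000.00/1,241,025.38 = 0.084607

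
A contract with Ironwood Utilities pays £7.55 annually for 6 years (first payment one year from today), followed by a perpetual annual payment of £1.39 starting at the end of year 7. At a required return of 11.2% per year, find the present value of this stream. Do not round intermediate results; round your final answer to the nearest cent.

£38.32

PV of 6-year annuity: £7.55 × [1 − (1+0.112)^−6] / 0.112 = 31.75738
Perpetuity value at year 6: £1.39 / 0.112 = 12.41071
PV of perpetuity: 12.41071 / (1+0.112)^6 = 6.56399
Total PV = 31.75738 + 6.56399 = 38.32137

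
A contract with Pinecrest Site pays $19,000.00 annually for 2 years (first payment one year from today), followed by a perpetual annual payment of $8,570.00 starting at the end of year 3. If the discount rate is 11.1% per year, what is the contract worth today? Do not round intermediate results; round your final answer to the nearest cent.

$95045.14

PV of 2-year annuity: $19,000.00 × [1 − (1+0.111)^−2] / 0.111 = 32494.78863
Perpetuity value at year 2: $8,570.00 / 0.111 = 77207.20721
PV of perpetuity: 77207.20721 / (1+0.111)^2 = 62550.34728
Total PV = 32494.78863 + 62550.34728 = 95045.13591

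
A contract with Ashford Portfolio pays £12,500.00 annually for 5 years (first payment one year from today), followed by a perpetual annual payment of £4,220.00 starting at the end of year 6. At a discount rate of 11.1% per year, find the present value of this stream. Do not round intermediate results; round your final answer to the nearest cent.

£68543.22

PV of 5-year annuity: £12,500.00 × [1 − (1+0.111)^−5] / 0.111 = 46082.73270
Perpetuity value at year 5: £4,220.00 / 0.111 = 38018.01802
PV of perpetuity: 38018.01802 / (1+0.111)^5 = 22460.48746
Total PV = 46082.73270 + 22460.48746 = 68543.22016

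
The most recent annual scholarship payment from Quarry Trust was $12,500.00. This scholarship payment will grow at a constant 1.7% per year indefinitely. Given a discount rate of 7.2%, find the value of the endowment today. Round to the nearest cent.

D₁ = D₀ × (1 + g) = $12,500.00 × 1.017 = $12,712.5000
Growing perpetuity: P = D₁ / (r − g) = $12,712.5000 / (0.072 − 0.017) = $231,136.36

$231136.36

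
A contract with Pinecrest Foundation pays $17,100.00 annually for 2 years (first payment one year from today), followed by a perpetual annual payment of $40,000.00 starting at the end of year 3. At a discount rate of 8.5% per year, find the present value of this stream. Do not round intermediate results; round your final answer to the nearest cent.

PV of 2-year annuity: $17,100.00 × [1 − (1+0.085)^−2] / 0.085 = 30286.05407
Perpetuity value at year 2: $40,000.00 / 0.085 = 470588.23529
PV of perpetuity: 470588.23529 / (1+0.085)^2 = 399743.66438
Total PV = 30286.05407 + 399743.66438 = 430029.71844

$430029.72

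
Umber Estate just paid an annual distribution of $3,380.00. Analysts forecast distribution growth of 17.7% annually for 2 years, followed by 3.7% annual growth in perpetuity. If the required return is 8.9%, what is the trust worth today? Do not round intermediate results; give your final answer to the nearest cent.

$86340.35

D_1 = 3978.26000
D_2 = 4682.41202
Terminal value at year 2: TV = D_2×(1+g_2)/(r−g_2) = 4855.66126/0.052 = 93378.10124
P_0 = D_1/(1+r)^1 + D_2/(1+r)^2 + TV/(1+r)^2
    = 3653.13131 + 3948.33384 + 78738.88838 = 86340.35354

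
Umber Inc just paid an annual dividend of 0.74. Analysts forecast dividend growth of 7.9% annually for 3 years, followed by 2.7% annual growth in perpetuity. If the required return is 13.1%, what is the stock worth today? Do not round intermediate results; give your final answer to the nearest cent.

8.37

D_1 = 0.79846
D_2 = 0.86154
D_3 = 0.92960
Terminal value at year 3: TV = D_3×(1+g_2)/(r−g_2) = 0.95470/0.104 = 9.17980
P_0 = D_1/(1+r)^1 + D_2/(1+r)^2 + D_3/(1+r)^3 + TV/(1+r)^3
    = 0.70598 + 0.67352 + 0.64255 + 6.34520 = 8.36725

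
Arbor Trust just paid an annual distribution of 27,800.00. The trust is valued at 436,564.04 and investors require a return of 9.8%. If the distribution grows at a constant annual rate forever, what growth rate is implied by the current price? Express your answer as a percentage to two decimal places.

3.23%

P = D₀(1+g)/(r−g) ⇒ P(r−g) = D₀(1+g) ⇒ g(P+D₀) = P·r − D₀
g = (P·r − D₀)/(P + D₀) = (436,564.04×0.098 − 27,800.00) / (436,564.04 + 27,800.00) = 0.032266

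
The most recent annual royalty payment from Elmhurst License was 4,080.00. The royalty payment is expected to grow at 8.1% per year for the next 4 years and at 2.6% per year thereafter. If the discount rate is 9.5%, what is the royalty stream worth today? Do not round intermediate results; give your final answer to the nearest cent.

D_1 = 4410.48000
D_2 = 4767.72888
D_3 = 5153.91492
D_4 = 5571.38203
Terminal value at year 4: TV = D_4×(1+g_2)/(r−g_2) = 5716.23796/0.069 = 82844.02841
P_0 = D_1/(1+r)^1 + D_2/(1+r)^2 + D_3/(1+r)^3 + D_4/(1+r)^4 + TV/(1+r)^4
    = 4027.83562 + 3976.33817 + 3925.49915 + 3875.31012 + 57624.17653 = 73429.15959

73429.16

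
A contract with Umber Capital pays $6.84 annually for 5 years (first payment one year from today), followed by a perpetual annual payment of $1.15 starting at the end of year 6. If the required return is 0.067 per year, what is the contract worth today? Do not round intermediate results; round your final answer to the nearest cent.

PV of 5-year annuity: $6.84 × [1 − (1+0.067)^−5] / 0.067 = 28.27207
Perpetuity value at year 5: $1.15 / 0.067 = 17.16418
PV of perpetuity: 17.16418 / (1+0.067)^5 = 12.41083
Total PV = 28.27207 + 12.41083 = 40.68291

$40.68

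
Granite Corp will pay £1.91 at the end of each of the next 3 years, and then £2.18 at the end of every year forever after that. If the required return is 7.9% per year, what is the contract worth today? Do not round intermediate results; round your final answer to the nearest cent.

£26.90

PV of 3-year annuity: £1.91 × [1 − (1+0.079)^−3] / 0.079 = 4.93115
Perpetuity value at year 3: £2.18 / 0.079 = 27.59494
PV of perpetuity: 27.59494 / (1+0.079)^3 = 21.96671
Total PV = 4.93115 + 21.96671 = 26.89786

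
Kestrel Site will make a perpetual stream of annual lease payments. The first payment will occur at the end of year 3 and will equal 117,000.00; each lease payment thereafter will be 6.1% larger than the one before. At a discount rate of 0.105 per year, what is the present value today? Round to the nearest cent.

2177753.04

Value at end of year 2: C₁ / (r − g) = 117,000.00 / (0.105 − 0.061) = 2,659,090.9091
Discount to today: PV = 2,659,090.9091 / (1 + 0.105)^2 = 2,659,090.9091 / 1.221025 = 2,177,753.04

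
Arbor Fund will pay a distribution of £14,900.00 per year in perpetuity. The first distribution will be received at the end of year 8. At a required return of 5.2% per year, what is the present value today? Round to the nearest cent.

Value at end of year 7: C / r = £14,900.00 / 0.052 = £286,538.4615
Discount to today: PV = £286,538.4615 / (1 + 0.052)^7 = £286,538.4615 / 1.425969 = £200,942.94

£200942.94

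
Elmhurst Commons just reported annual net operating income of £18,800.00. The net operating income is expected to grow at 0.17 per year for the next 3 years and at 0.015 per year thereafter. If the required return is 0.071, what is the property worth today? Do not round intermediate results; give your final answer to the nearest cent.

D_1 = 21996.00000
D_2 = 25735.32000
D_3 = 30110.32440
Terminal value at year 3: TV = D_3×(1+g_2)/(r−g_2) = 30561.97927/0.056 = 545749.62975
P_0 = D_1/(1+r)^1 + D_2/(1+r)^2 + D_3/(1+r)^3 + TV/(1+r)^3
    = 20537.81513 + 22436.26863 + 24510.20942 + 444247.54578 = 511731.83895

£511731.84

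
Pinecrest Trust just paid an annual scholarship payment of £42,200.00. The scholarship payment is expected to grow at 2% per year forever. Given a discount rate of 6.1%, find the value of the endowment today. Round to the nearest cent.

D₁ = D₀ × (1 + g) = £42,200.00 × 1.02 = £43,044.0000
Growing perpetuity: P = D₁ / (r − g) = £43,044.0000 / (0.061 − 0.02) = £1,049,853.66

£1049853.66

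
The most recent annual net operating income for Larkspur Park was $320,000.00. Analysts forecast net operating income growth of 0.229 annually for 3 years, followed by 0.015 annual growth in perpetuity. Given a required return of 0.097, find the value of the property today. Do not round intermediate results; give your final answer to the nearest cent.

D_1 = 393280.00000
D_2 = 483341.12000
D_3 = 594026.23648
Terminal value at year 3: TV = D_3×(1+g_2)/(r−g_2) = 602936.63003/0.082 = 7352885.73204
P_0 = D_1/(1+r)^1 + D_2/(1+r)^2 + D_3/(1+r)^3 + TV/(1+r)^3
    = 358505.01367 + 401643.26509 + 449972.26326 + 5569778.62451 = 6779899.16653

$6779899.17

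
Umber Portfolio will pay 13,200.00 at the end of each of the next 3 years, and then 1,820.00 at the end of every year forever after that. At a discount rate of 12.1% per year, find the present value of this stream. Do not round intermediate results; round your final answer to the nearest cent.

42327.26

PV of 3-year annuity: 13,200.00 × [1 − (1+0.121)^−3] / 0.121 = 31649.77166
Perpetuity value at year 3: 1,820.00 / 0.121 = 15041.32231
PV of perpetuity: 15041.32231 / (1+0.121)^3 = 10677.49016
Total PV = 31649.77166 + 10677.49016 = 42327.26182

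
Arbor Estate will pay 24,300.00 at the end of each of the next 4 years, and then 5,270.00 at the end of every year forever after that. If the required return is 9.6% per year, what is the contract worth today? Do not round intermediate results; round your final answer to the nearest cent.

PV of 4-year annuity: 24,300.00 × [1 − (1+0.096)^−4] / 0.096 = 77699.45923
Perpetuity value at year 4: 5,270.00 / 0.096 = 54895.83333
PV of perpetuity: 54895.83333 / (1+0.096)^4 = 38044.96296
Total PV = 77699.45923 + 38044.96296 = 115744.42219

115744.42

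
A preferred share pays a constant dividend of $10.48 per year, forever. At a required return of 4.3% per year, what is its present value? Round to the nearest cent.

Level perpetuity: PV = C / r = $10.48 / 0.043 = $243.72

$243.72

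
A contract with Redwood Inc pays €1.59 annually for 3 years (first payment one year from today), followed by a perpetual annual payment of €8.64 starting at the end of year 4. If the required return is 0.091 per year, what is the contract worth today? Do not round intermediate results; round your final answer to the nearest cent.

PV of 3-year annuity: €1.59 × [1 − (1+0.091)^−3] / 0.091 = 4.01760
Perpetuity value at year 3: €8.64 / 0.091 = 94.94505
PV of perpetuity: 94.94505 / (1+0.091)^3 = 73.11359
Total PV = 4.01760 + 73.11359 = 77.13118

€77.13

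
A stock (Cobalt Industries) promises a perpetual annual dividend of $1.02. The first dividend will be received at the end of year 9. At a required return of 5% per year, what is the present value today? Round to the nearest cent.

$13.81

Value at end of year 8: C / r = $1.02 / 0.05 = $20.4000
Discount to today: PV = $20.4000 / (1 + 0.05)^8 = $20.4000 / 1.477455 = $13.81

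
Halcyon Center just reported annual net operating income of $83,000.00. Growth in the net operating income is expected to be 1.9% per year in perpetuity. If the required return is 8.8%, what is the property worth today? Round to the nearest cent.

$1225753.62

D₁ = D₀ × (1 + g) = $83,000.00 × 1.019 = $84,577.0000
Growing perpetuity: P = D₁ / (r − g) = $84,577.0000 / (0.088 − 0.019) = $1,225,753.62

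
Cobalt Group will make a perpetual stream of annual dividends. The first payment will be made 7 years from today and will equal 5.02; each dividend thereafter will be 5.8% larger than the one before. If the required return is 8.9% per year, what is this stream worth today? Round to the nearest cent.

Value at end of year 6: C₁ / (r − g) = 5.02 / (0.089 − 0.058) = 161.9355
Discount to today: PV = 161.9355 / (1 + 0.089)^6 = 161.9355 / 1.667890 = 97.09

97.09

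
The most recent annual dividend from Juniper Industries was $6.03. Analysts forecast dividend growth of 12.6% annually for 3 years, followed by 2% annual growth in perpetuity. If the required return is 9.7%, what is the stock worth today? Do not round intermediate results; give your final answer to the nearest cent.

$105.45

D_1 = 6.78978
D_2 = 7.64529
D_3 = 8.60860
Terminal value at year 3: TV = D_3×(1+g_2)/(r−g_2) = 8.78077/0.077 = 114.03599
P_0 = D_1/(1+r)^1 + D_2/(1+r)^2 + D_3/(1+r)^3 + TV/(1+r)^3
    = 6.18941 + 6.35303 + 6.52098 + 86.38176 = 105.44517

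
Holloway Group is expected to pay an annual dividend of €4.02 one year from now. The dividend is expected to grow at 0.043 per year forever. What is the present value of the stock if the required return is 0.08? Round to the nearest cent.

Growing perpetuity: P = D₁ / (r − g) = €4.0200 / (0.08 − 0.043) = €108.65

€108.65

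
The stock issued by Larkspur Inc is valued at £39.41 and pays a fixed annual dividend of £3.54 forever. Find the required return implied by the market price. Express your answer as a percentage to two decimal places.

8.98%

P = C/r ⇒ r = C/P = £3.54/£39.41 = 0.089825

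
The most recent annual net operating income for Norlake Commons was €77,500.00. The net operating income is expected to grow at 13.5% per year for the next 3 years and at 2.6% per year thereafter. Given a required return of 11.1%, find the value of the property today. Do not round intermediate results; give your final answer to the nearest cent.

€1240104.64

D_1 = 87962.50000
D_2 = 99837.43750
D_3 = 113315.49156
Terminal value at year 3: TV = D_3×(1+g_2)/(r−g_2) = 116261.69434/0.085 = 1367784.63933
P_0 = D_1/(1+r)^1 + D_2/(1+r)^2 + D_3/(1+r)^3 + TV/(1+r)^3
    = 79174.16742 + 80884.50047 + 82631.78040 + 997414.19641 = 1240104.64470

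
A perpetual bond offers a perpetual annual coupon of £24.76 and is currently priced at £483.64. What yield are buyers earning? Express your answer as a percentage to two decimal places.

5.12%

P = C/r ⇒ r = C/P = £24.76/£483.64 = 0.051195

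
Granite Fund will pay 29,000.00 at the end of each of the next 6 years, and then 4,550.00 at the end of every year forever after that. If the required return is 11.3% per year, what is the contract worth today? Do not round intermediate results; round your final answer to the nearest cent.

PV of 6-year annuity: 29,000.00 × [1 − (1+0.113)^−6] / 0.113 = 121632.56753
Perpetuity value at year 6: 4,550.00 / 0.113 = 40265.48673
PV of perpetuity: 40265.48673 / (1+0.113)^6 = 21181.75630
Total PV = 121632.56753 + 21181.75630 = 142814.32383

142814.32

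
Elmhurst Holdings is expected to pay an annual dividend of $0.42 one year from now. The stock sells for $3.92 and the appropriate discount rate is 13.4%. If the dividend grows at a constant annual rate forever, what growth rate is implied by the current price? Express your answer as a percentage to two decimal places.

2.69%

P = D₁/(r−g) ⇒ g = r − D₁/P = 0.134 − $0.42/$3.92 = 0.026857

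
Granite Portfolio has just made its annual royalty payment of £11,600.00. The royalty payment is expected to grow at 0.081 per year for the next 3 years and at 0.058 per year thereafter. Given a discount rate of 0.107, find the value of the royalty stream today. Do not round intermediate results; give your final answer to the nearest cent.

D_1 = 12539.60000
D_2 = 13555.30760
D_3 = 14653.28752
Terminal value at year 3: TV = D_3×(1+g_2)/(r−g_2) = 15503.17819/0.049 = 316391.39166
P_0 = D_1/(1+r)^1 + D_2/(1+r)^2 + D_3/(1+r)^3 + TV/(1+r)^3
    = 11327.55194 + 11061.50285 + 10801.70242 + 233228.59504 = 266419.35225

£266419.35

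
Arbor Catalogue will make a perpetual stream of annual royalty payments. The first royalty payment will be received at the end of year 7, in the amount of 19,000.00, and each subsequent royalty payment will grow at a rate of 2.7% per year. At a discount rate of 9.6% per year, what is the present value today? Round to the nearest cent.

Value at end of year 6: C₁ / (r − g) = 19,000.00 / (0.096 − 0.027) = 275,362.3188
Discount to today: PV = 275,362.3188 / (1 + 0.096)^6 = 275,362.3188 / 1.733258 = 158,869.74

158869.74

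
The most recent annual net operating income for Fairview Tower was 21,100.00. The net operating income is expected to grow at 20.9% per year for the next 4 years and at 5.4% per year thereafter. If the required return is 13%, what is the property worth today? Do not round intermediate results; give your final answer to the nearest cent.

483662.25

D_1 = 25509.90000
D_2 = 30841.46910
D_3 = 37287.33614
D_4 = 45080.38940
Terminal value at year 4: TV = D_4×(1+g_2)/(r−g_2) = 47514.73042/0.076 = 625193.82135
P_0 = D_1/(1+r)^1 + D_2/(1+r)^2 + D_3/(1+r)^3 + D_4/(1+r)^4 + TV/(1+r)^4
    = 22575.13274 + 24153.39424 + 25841.99436 + 27648.64707 + 383443.07907 = 483662.24748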